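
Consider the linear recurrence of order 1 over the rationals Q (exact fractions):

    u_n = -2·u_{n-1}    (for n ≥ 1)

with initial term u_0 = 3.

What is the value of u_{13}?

u_1 = -2·3 = -6
u_2 = -2·-6 = 12
u_3 = -2·12 = -24
u_4 = -2·-24 = 48
u_5 = -2·48 = -96
u_6 = -2·-96 = 192
u_7 = -2·192 = -384
u_8 = -2·-384 = 768
u_9 = -2·768 = -1536
u_10 = -2·-1536 = 3072
u_11 = -2·3072 = -6144
u_12 = -2·-6144 = 12288
u_13 = -2·12288 = -24576

-24576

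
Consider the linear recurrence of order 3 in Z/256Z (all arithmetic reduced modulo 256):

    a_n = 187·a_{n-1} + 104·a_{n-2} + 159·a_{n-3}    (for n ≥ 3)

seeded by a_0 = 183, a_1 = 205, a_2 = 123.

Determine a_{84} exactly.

23

a_3 = 187·123 + 104·205 + 159·183 = 202
a_4 = 187·202 + 104·123 + 159·205 = 217
a_5 = 187·217 + 104·202 + 159·123 = 248
a_6 = 187·248 + 104·217 + 159·202 = 198
a_7 = 187·198 + 104·248 + 159·217 = 41
a_8 = 187·41 + 104·198 + 159·248 = 107
a_9 = 187·107 + 104·41 + 159·198 = 203
a_10 = 187·203 + 104·107 + 159·41 = 56
a_11 = 187·56 + 104·203 + 159·107 = 213
a_12 = 187·213 + 104·56 + 159·203 = 108
a_13 = 187·108 + 104·213 + 159·56 = 52
a_14 = 187·52 + 104·108 + 159·213 = 39
a_15 = 187·39 + 104·52 + 159·108 = 177
a_16 = 187·177 + 104·39 + 159·52 = 111
a_17 = 187·111 + 104·177 + 159·39 = 54
a_18 = 187·54 + 104·111 + 159·177 = 121
a_19 = 187·121 + 104·54 + 159·111 = 68
a_20 = 187·68 + 104·121 + 159·54 = 94
a_21 = 187·94 + 104·68 + 159·121 = 113
a_22 = 187·113 + 104·94 + 159·68 = 247
a_23 = 187·247 + 104·113 + 159·94 = 183
a_24 = 187·183 + 104·247 + 159·113 = 52
a_25 = 187·52 + 104·183 + 159·247 = 189
a_26 = 187·189 + 104·52 + 159·183 = 216
a_27 = 187·216 + 104·189 + 159·52 = 220
a_28 = 187·220 + 104·216 + 159·189 = 215
a_29 = 187·215 + 104·220 + 159·216 = 149
a_30 = 187·149 + 104·215 + 159·220 = 211
a_31 = 187·211 + 104·149 + 159·215 = 50
a_32 = 187·50 + 104·211 + 159·149 = 201
a_33 = 187·201 + 104·50 + 159·211 = 48
a_34 = 187·48 + 104·201 + 159·50 = 198
a_35 = 187·198 + 104·48 + 159·201 = 249
a_36 = 187·249 + 104·198 + 159·48 = 35
a_37 = 187·35 + 104·249 + 159·198 = 179
a_38 = 187·179 + 104·35 + 159·249 = 160
a_39 = 187·160 + 104·179 + 159·35 = 85
a_40 = 187·85 + 104·160 + 159·179 = 68
a_41 = 187·68 + 104·85 + 159·160 = 148
a_42 = 187·148 + 104·68 + 159·85 = 135
a_43 = 187·135 + 104·148 + 159·68 = 249
a_44 = 187·249 + 104·135 + 159·148 = 167
a_45 = 187·167 + 104·249 + 159·135 = 254
a_46 = 187·254 + 104·167 + 159·249 = 9
a_47 = 187·9 + 104·254 + 159·167 = 124
a_48 = 187·124 + 104·9 + 159·254 = 254
a_49 = 187·254 + 104·124 + 159·9 = 129
a_50 = 187·129 + 104·254 + 159·124 = 111
a_51 = 187·111 + 104·129 + 159·254 = 63
a_52 = 187·63 + 104·111 + 159·129 = 60
a_53 = 187·60 + 104·63 + 159·111 = 93
a_54 = 187·93 + 104·60 + 159·63 = 112
a_55 = 187·112 + 104·93 + 159·60 = 220
a_56 = 187·220 + 104·112 + 159·93 = 247
a_57 = 187·247 + 104·220 + 159·112 = 93
a_58 = 187·93 + 104·247 + 159·220 = 235
a_59 = 187·235 + 104·93 + 159·247 = 218
a_60 = 187·218 + 104·235 + 159·93 = 121
a_61 = 187·121 + 104·218 + 159·235 = 232
a_62 = 187·232 + 104·121 + 159·218 = 6
a_63 = 187·6 + 104·232 + 159·121 = 201
a_64 = 187·201 + 104·6 + 159·232 = 91
a_65 = 187·91 + 104·201 + 159·6 = 219
a_66 = 187·219 + 104·91 + 159·201 = 200
a_67 = 187·200 + 104·219 + 159·91 = 149
a_68 = 187·149 + 104·200 + 159·219 = 28
a_69 = 187·28 + 104·149 + 159·200 = 52
a_70 = 187·52 + 104·28 + 159·149 = 231
a_71 = 187·231 + 104·52 + 159·28 = 65
a_72 = 187·65 + 104·231 + 159·52 = 159
a_73 = 187·159 + 104·65 + 159·231 = 6
a_74 = 187·6 + 104·159 + 159·65 = 89
a_75 = 187·89 + 104·6 + 159·159 = 52
a_76 = 187·52 + 104·89 + 159·6 = 222
a_77 = 187·222 + 104·52 + 159·89 = 145
a_78 = 187·145 + 104·222 + 159·52 = 103
a_79 = 187·103 + 104·145 + 159·222 = 7
a_80 = 187·7 + 104·103 + 159·145 = 4
a_81 = 187·4 + 104·7 + 159·103 = 189
a_82 = 187·189 + 104·4 + 159·7 = 8
a_83 = 187·8 + 104·189 + 159·4 = 28
a_84 = 187·28 + 104·8 + 159·189 = 23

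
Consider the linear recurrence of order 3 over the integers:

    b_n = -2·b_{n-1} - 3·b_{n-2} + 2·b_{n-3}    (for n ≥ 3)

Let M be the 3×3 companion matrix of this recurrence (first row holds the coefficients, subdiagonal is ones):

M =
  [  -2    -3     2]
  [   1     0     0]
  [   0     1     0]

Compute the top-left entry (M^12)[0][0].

(M^12)[0][0] is the top entry after applying M 12 times to the unit state (1, 0, 0). Equivalently it is h_{14} for the auxiliary sequence (h_n) obeying the same recurrence with h_2 = 1 and h_i = 0 for 0 ≤ i < 2:
h_3 = -2·1 + -3·0 + 2·0 = -2
h_4 = -2·-2 + -3·1 + 2·0 = 1
h_5 = -2·1 + -3·-2 + 2·1 = 6
h_6 = -2·6 + -3·1 + 2·-2 = -19
h_7 = -2·-19 + -3·6 + 2·1 = 22
h_8 = -2·22 + -3·-19 + 2·6 = 25
h_9 = -2·25 + -3·22 + 2·-19 = -154
h_10 = -2·-154 + -3·25 + 2·22 = 277
h_11 = -2·277 + -3·-154 + 2·25 = -42
h_12 = -2·-42 + -3·277 + 2·-154 = -1055
h_13 = -2·-1055 + -3·-42 + 2·277 = 2790
h_14 = -2·2790 + -3·-1055 + 2·-42 = -2499

-2499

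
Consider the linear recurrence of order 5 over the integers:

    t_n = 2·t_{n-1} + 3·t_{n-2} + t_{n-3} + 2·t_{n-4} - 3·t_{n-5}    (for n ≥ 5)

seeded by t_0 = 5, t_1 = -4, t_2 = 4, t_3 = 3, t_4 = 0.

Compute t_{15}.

t_5 = 2·0 + 3·3 + 1·4 + 2·-4 + -3·5 = -10
t_6 = 2·-10 + 3·0 + 1·3 + 2·4 + -3·-4 = 3
t_7 = 2·3 + 3·-10 + 1·0 + 2·3 + -3·4 = -30
t_8 = 2·-30 + 3·3 + 1·-10 + 2·0 + -3·3 = -70
t_9 = 2·-70 + 3·-30 + 1·3 + 2·-10 + -3·0 = -247
t_10 = 2·-247 + 3·-70 + 1·-30 + 2·3 + -3·-10 = -698
t_11 = 2·-698 + 3·-247 + 1·-70 + 2·-30 + -3·3 = -2276
t_12 = 2·-2276 + 3·-698 + 1·-247 + 2·-70 + -3·-30 = -6943
t_13 = 2·-6943 + 3·-2276 + 1·-698 + 2·-247 + -3·-70 = -21696
t_14 = 2·-21696 + 3·-6943 + 1·-2276 + 2·-698 + -3·-247 = -67152
t_15 = 2·-67152 + 3·-21696 + 1·-6943 + 2·-2276 + -3·-698 = -208793

-208793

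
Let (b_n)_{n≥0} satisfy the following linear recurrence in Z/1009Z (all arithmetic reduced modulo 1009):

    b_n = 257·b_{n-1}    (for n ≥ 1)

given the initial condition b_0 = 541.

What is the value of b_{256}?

546

b_1 = 257·541 = 804
b_2 = 257·804 = 792
b_3 = 257·792 = 735
b_4 = 257·735 = 212
b_5 = 257·212 = 1007
b_6 = 257·1007 = 495
Continuing the recurrence:
  b_7 = 81;  b_8 = 637;  b_9 = 251;  b_10 = 940;  b_11 = 429;  b_12 = 272
  b_13 = 283;  b_14 = 83;  b_15 = 142;  b_16 = 170;  b_17 = 303;  b_18 = 178
  b_19 = 341;  b_20 = 863;  b_21 = 820;  b_22 = 868;  b_23 = 87;  b_24 = 161
  b_25 = 8;  b_26 = 38;  b_27 = 685;  b_28 = 479;  b_29 = 5;  b_30 = 276
  b_31 = 302;  b_32 = 930;  b_33 = 886;  b_34 = 677;  b_35 = 441;  b_36 = 329
  b_37 = 806;  b_38 = 297;  b_39 = 654;  b_40 = 584;  b_41 = 756;  b_42 = 564
  b_43 = 661;  b_44 = 365;  b_45 = 977;  b_46 = 857;  b_47 = 287;  b_48 = 102
  b_49 = 989;  b_50 = 914;  b_51 = 810;  b_52 = 316;  b_53 = 492;  b_54 = 319
  b_55 = 254;  b_56 = 702;  b_57 = 812;  b_58 = 830;  b_59 = 411;  b_60 = 691
  b_61 = 3;  b_62 = 771;  b_63 = 383;  b_64 = 558;  b_65 = 128;  b_66 = 608
  b_67 = 870;  b_68 = 601;  b_69 = 80;  b_70 = 380;  b_71 = 796;  b_72 = 754
  b_73 = 50;  b_74 = 742;  b_75 = 1002;  b_76 = 219;  b_77 = 788;  b_78 = 716
  b_79 = 374;  b_80 = 263;  b_81 = 997;  b_82 = 952;  b_83 = 486;  b_84 = 795
  b_85 = 497;  b_86 = 595;  b_87 = 556;  b_88 = 623;  b_89 = 689;  b_90 = 498
  b_91 = 852;  b_92 = 11;  b_93 = 809;  b_94 = 59;  b_95 = 28;  b_96 = 133
  b_97 = 884;  b_98 = 163;  b_99 = 522;  b_100 = 966;  b_101 = 48;  b_102 = 228
  b_103 = 74;  b_104 = 856;  b_105 = 30;  b_106 = 647;  b_107 = 803;  b_108 = 535
  b_109 = 271;  b_110 = 26;  b_111 = 628;  b_112 = 965;  b_113 = 800;  b_114 = 773
  b_115 = 897;  b_116 = 477;  b_117 = 500;  b_118 = 357;  b_119 = 939;  b_120 = 172
  b_121 = 817;  b_122 = 97;  b_123 = 713;  b_124 = 612;  b_125 = 889;  b_126 = 439
  b_127 = 824;  b_128 = 887;  b_129 = 934;  b_130 = 905;  b_131 = 515;  b_132 = 176
  b_133 = 836;  b_134 = 944;  b_135 = 448;  b_136 = 110;  b_137 = 18;  b_138 = 590
  b_139 = 280;  b_140 = 321;  b_141 = 768;  b_142 = 621;  b_143 = 175;  b_144 = 579
  b_145 = 480;  b_146 = 262;  b_147 = 740;  b_148 = 488;  b_149 = 300;  b_150 = 416
  b_151 = 967;  b_152 = 305;  b_153 = 692;  b_154 = 260;  b_155 = 226;  b_156 = 569
  b_157 = 937;  b_158 = 667;  b_159 = 898;  b_160 = 734;  b_161 = 964;  b_162 = 543
  b_163 = 309;  b_164 = 711;  b_165 = 98;  b_166 = 970;  b_167 = 67;  b_168 = 66
  b_169 = 818;  b_170 = 354;  b_171 = 168;  b_172 = 798;  b_173 = 259;  b_174 = 978
  b_175 = 105;  b_176 = 751;  b_177 = 288;  b_178 = 359;  b_179 = 444;  b_180 = 91
  b_181 = 180;  b_182 = 855;  b_183 = 782;  b_184 = 183;  b_185 = 617;  b_186 = 156
  b_187 = 741;  b_188 = 745;  b_189 = 764;  b_190 = 602;  b_191 = 337;  b_192 = 844
  b_193 = 982;  b_194 = 124;  b_195 = 589;  b_196 = 23;  b_197 = 866;  b_198 = 582
  b_199 = 242;  b_200 = 645;  b_201 = 289;  b_202 = 616;  b_203 = 908;  b_204 = 277
  b_205 = 559;  b_206 = 385;  b_207 = 63;  b_208 = 47;  b_209 = 980;  b_210 = 619
  b_211 = 670;  b_212 = 660;  b_213 = 108;  b_214 = 513;  b_215 = 671;  b_216 = 917
  b_217 = 572;  b_218 = 699;  b_219 = 41;  b_220 = 447;  b_221 = 862;  b_222 = 563
  b_223 = 404;  b_224 = 910;  b_225 = 791;  b_226 = 478;  b_227 = 757;  b_228 = 821
  b_229 = 116;  b_230 = 551;  b_231 = 347;  b_232 = 387;  b_233 = 577;  b_234 = 975
  b_235 = 343;  b_236 = 368;  b_237 = 739;  b_238 = 231;  b_239 = 845;  b_240 = 230
  b_241 = 588;  b_242 = 775;  b_243 = 402;  b_244 = 396;  b_245 = 872;  b_246 = 106
  b_247 = 1008;  b_248 = 752;  b_249 = 545;  b_250 = 823;  b_251 = 630;  b_252 = 470
  b_253 = 719;  b_254 = 136
b_255 = 257·136 = 646
b_256 = 257·646 = 546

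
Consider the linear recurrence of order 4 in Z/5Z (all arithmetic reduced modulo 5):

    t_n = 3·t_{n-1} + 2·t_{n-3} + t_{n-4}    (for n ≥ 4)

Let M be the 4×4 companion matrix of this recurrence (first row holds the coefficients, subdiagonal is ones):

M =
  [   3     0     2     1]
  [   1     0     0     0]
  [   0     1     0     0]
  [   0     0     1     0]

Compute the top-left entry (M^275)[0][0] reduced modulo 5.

3

(M^275)[0][0] is the top entry after applying M 275 times to the unit state (1, 0, 0, 0). Equivalently it is h_{278} for the auxiliary sequence (h_n) obeying the same recurrence with h_3 = 1 and h_i = 0 for 0 ≤ i < 3:
h_4 = 3·1 + 0·0 + 2·0 + 1·0 = 3
h_5 = 3·3 + 0·1 + 2·0 + 1·0 = 4
h_6 = 3·4 + 0·3 + 2·1 + 1·0 = 4
h_7 = 3·4 + 0·4 + 2·3 + 1·1 = 4
h_8 = 3·4 + 0·4 + 2·4 + 1·3 = 3
h_9 = 3·3 + 0·4 + 2·4 + 1·4 = 1
h_10 = 3·1 + 0·3 + 2·4 + 1·4 = 0
h_11 = 3·0 + 0·1 + 2·3 + 1·4 = 0
h_12 = 3·0 + 0·0 + 2·1 + 1·3 = 0
h_13 = 3·0 + 0·0 + 2·0 + 1·1 = 1
(h_10, h_11, h_12, h_13) = (0, 0, 0, 1) = (h_0, h_1, h_2, h_3), so the sequence has period 10.
278 ≡ 8 (mod 10), hence h_278 = h_8 = 3.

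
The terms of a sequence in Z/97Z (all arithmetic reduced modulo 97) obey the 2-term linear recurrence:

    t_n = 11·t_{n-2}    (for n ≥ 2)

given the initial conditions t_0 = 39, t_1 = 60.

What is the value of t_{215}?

74

t_2 = 0·60 + 11·39 = 41
t_3 = 0·41 + 11·60 = 78
t_4 = 0·78 + 11·41 = 63
t_5 = 0·63 + 11·78 = 82
t_6 = 0·82 + 11·63 = 14
t_7 = 0·14 + 11·82 = 29
t_8 = 0·29 + 11·14 = 57
t_9 = 0·57 + 11·29 = 28
t_10 = 0·28 + 11·57 = 45
t_11 = 0·45 + 11·28 = 17
t_12 = 0·17 + 11·45 = 10
t_13 = 0·10 + 11·17 = 90
t_14 = 0·90 + 11·10 = 13
t_15 = 0·13 + 11·90 = 20
t_16 = 0·20 + 11·13 = 46
t_17 = 0·46 + 11·20 = 26
t_18 = 0·26 + 11·46 = 21
t_19 = 0·21 + 11·26 = 92
t_20 = 0·92 + 11·21 = 37
t_21 = 0·37 + 11·92 = 42
t_22 = 0·42 + 11·37 = 19
t_23 = 0·19 + 11·42 = 74
t_24 = 0·74 + 11·19 = 15
t_25 = 0·15 + 11·74 = 38
t_26 = 0·38 + 11·15 = 68
t_27 = 0·68 + 11·38 = 30
t_28 = 0·30 + 11·68 = 69
t_29 = 0·69 + 11·30 = 39
t_30 = 0·39 + 11·69 = 80
t_31 = 0·80 + 11·39 = 41
t_32 = 0·41 + 11·80 = 7
t_33 = 0·7 + 11·41 = 63
t_34 = 0·63 + 11·7 = 77
t_35 = 0·77 + 11·63 = 14
t_36 = 0·14 + 11·77 = 71
t_37 = 0·71 + 11·14 = 57
t_38 = 0·57 + 11·71 = 5
t_39 = 0·5 + 11·57 = 45
t_40 = 0·45 + 11·5 = 55
t_41 = 0·55 + 11·45 = 10
t_42 = 0·10 + 11·55 = 23
t_43 = 0·23 + 11·10 = 13
t_44 = 0·13 + 11·23 = 59
t_45 = 0·59 + 11·13 = 46
t_46 = 0·46 + 11·59 = 67
t_47 = 0·67 + 11·46 = 21
t_48 = 0·21 + 11·67 = 58
t_49 = 0·58 + 11·21 = 37
t_50 = 0·37 + 11·58 = 56
t_51 = 0·56 + 11·37 = 19
t_52 = 0·19 + 11·56 = 34
t_53 = 0·34 + 11·19 = 15
t_54 = 0·15 + 11·34 = 83
t_55 = 0·83 + 11·15 = 68
t_56 = 0·68 + 11·83 = 40
t_57 = 0·40 + 11·68 = 69
t_58 = 0·69 + 11·40 = 52
t_59 = 0·52 + 11·69 = 80
t_60 = 0·80 + 11·52 = 87
t_61 = 0·87 + 11·80 = 7
t_62 = 0·7 + 11·87 = 84
t_63 = 0·84 + 11·7 = 77
t_64 = 0·77 + 11·84 = 51
t_65 = 0·51 + 11·77 = 71
t_66 = 0·71 + 11·51 = 76
t_67 = 0·76 + 11·71 = 5
t_68 = 0·5 + 11·76 = 60
t_69 = 0·60 + 11·5 = 55
t_70 = 0·55 + 11·60 = 78
t_71 = 0·78 + 11·55 = 23
t_72 = 0·23 + 11·78 = 82
t_73 = 0·82 + 11·23 = 59
t_74 = 0·59 + 11·82 = 29
t_75 = 0·29 + 11·59 = 67
t_76 = 0·67 + 11·29 = 28
t_77 = 0·28 + 11·67 = 58
t_78 = 0·58 + 11·28 = 17
t_79 = 0·17 + 11·58 = 56
t_80 = 0·56 + 11·17 = 90
t_81 = 0·90 + 11·56 = 34
t_82 = 0·34 + 11·90 = 20
t_83 = 0·20 + 11·34 = 83
t_84 = 0·83 + 11·20 = 26
t_85 = 0·26 + 11·83 = 40
t_86 = 0·40 + 11·26 = 92
t_87 = 0·92 + 11·40 = 52
t_88 = 0·52 + 11·92 = 42
t_89 = 0·42 + 11·52 = 87
t_90 = 0·87 + 11·42 = 74
t_91 = 0·74 + 11·87 = 84
t_92 = 0·84 + 11·74 = 38
t_93 = 0·38 + 11·84 = 51
t_94 = 0·51 + 11·38 = 30
t_95 = 0·30 + 11·51 = 76
t_96 = 0·76 + 11·30 = 39
t_97 = 0·39 + 11·76 = 60
(t_96, t_97) = (39, 60) = (t_0, t_1), so the sequence has period 96.
215 ≡ 23 (mod 96), hence t_215 = t_23 = 74.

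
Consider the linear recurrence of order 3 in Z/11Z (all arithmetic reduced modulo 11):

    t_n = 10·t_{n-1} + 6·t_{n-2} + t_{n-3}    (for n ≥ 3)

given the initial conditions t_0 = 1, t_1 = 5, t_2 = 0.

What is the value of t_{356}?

3

t_3 = 10·0 + 6·5 + 1·1 = 9
t_4 = 10·9 + 6·0 + 1·5 = 7
t_5 = 10·7 + 6·9 + 1·0 = 3
t_6 = 10·3 + 6·7 + 1·9 = 4
t_7 = 10·4 + 6·3 + 1·7 = 10
t_8 = 10·10 + 6·4 + 1·3 = 6
t_9 = 10·6 + 6·10 + 1·4 = 3
t_10 = 10·3 + 6·6 + 1·10 = 10
t_11 = 10·10 + 6·3 + 1·6 = 3
t_12 = 10·3 + 6·10 + 1·3 = 5
t_13 = 10·5 + 6·3 + 1·10 = 1
t_14 = 10·1 + 6·5 + 1·3 = 10
t_15 = 10·10 + 6·1 + 1·5 = 1
t_16 = 10·1 + 6·10 + 1·1 = 5
t_17 = 10·5 + 6·1 + 1·10 = 0
(t_15, t_16, t_17) = (1, 5, 0) = (t_0, t_1, t_2), so the sequence has period 15.
356 ≡ 11 (mod 15), hence t_356 = t_11 = 3.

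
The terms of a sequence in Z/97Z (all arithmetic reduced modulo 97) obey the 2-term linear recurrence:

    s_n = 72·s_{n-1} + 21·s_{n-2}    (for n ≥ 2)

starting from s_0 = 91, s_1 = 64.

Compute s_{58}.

83

s_2 = 72·64 + 21·91 = 20
s_3 = 72·20 + 21·64 = 68
s_4 = 72·68 + 21·20 = 78
s_5 = 72·78 + 21·68 = 60
s_6 = 72·60 + 21·78 = 41
s_7 = 72·41 + 21·60 = 41
s_8 = 72·41 + 21·41 = 30
s_9 = 72·30 + 21·41 = 14
s_10 = 72·14 + 21·30 = 86
s_11 = 72·86 + 21·14 = 84
s_12 = 72·84 + 21·86 = 94
s_13 = 72·94 + 21·84 = 93
s_14 = 72·93 + 21·94 = 37
s_15 = 72·37 + 21·93 = 58
s_16 = 72·58 + 21·37 = 6
s_17 = 72·6 + 21·58 = 1
s_18 = 72·1 + 21·6 = 4
s_19 = 72·4 + 21·1 = 18
s_20 = 72·18 + 21·4 = 22
s_21 = 72·22 + 21·18 = 22
s_22 = 72·22 + 21·22 = 9
s_23 = 72·9 + 21·22 = 43
s_24 = 72·43 + 21·9 = 84
s_25 = 72·84 + 21·43 = 64
s_26 = 72·64 + 21·84 = 67
s_27 = 72·67 + 21·64 = 57
s_28 = 72·57 + 21·67 = 79
s_29 = 72·79 + 21·57 = 95
s_30 = 72·95 + 21·79 = 60
s_31 = 72·60 + 21·95 = 10
s_32 = 72·10 + 21·60 = 40
s_33 = 72·40 + 21·10 = 83
s_34 = 72·83 + 21·40 = 26
s_35 = 72·26 + 21·83 = 26
s_36 = 72·26 + 21·26 = 90
s_37 = 72·90 + 21·26 = 42
s_38 = 72·42 + 21·90 = 64
s_39 = 72·64 + 21·42 = 58
s_40 = 72·58 + 21·64 = 88
s_41 = 72·88 + 21·58 = 85
s_42 = 72·85 + 21·88 = 14
s_43 = 72·14 + 21·85 = 77
s_44 = 72·77 + 21·14 = 18
s_45 = 72·18 + 21·77 = 3
s_46 = 72·3 + 21·18 = 12
s_47 = 72·12 + 21·3 = 54
s_48 = 72·54 + 21·12 = 66
s_49 = 72·66 + 21·54 = 66
s_50 = 72·66 + 21·66 = 27
s_51 = 72·27 + 21·66 = 32
s_52 = 72·32 + 21·27 = 58
s_53 = 72·58 + 21·32 = 95
s_54 = 72·95 + 21·58 = 7
s_55 = 72·7 + 21·95 = 74
s_56 = 72·74 + 21·7 = 43
s_57 = 72·43 + 21·74 = 91
s_58 = 72·91 + 21·43 = 83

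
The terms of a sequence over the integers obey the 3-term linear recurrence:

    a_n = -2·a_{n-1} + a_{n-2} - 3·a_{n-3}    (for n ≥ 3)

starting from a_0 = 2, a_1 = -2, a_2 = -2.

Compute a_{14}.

230258

a_3 = -2·-2 + 1·-2 + -3·2 = -4
a_4 = -2·-4 + 1·-2 + -3·-2 = 12
a_5 = -2·12 + 1·-4 + -3·-2 = -22
a_6 = -2·-22 + 1·12 + -3·-4 = 68
a_7 = -2·68 + 1·-22 + -3·12 = -194
a_8 = -2·-194 + 1·68 + -3·-22 = 522
a_9 = -2·522 + 1·-194 + -3·68 = -1442
a_10 = -2·-1442 + 1·522 + -3·-194 = 3988
a_11 = -2·3988 + 1·-1442 + -3·522 = -10984
a_12 = -2·-10984 + 1·3988 + -3·-1442 = 30282
a_13 = -2·30282 + 1·-10984 + -3·3988 = -83512
a_14 = -2·-83512 + 1·30282 + -3·-10984 = 230258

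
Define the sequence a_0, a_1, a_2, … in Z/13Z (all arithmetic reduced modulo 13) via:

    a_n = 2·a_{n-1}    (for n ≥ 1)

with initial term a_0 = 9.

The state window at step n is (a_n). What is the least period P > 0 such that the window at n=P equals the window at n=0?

12

n=0: window = (9)
n=1: window = (5)
n=2: window = (10)
n=3: window = (7)
n=4: window = (1)
n=5: window = (2)
n=6: window = (4)
n=7: window = (8)
n=8: window = (3)
n=9: window = (6)
n=10: window = (12)
n=11: window = (11)
n=12: window = (9)
window at n=12 equals window at n=0 → period = 12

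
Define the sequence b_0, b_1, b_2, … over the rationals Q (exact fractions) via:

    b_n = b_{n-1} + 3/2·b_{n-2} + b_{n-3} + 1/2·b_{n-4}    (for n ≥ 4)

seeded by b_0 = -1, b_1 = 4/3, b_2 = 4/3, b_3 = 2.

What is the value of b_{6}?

79/4

b_4 = 1·2 + 3/2·4/3 + 1·4/3 + 1/2·-1 = 29/6
b_5 = 1·29/6 + 3/2·2 + 1·4/3 + 1/2·4/3 = 59/6
b_6 = 1·59/6 + 3/2·29/6 + 1·2 + 1/2·4/3 = 79/4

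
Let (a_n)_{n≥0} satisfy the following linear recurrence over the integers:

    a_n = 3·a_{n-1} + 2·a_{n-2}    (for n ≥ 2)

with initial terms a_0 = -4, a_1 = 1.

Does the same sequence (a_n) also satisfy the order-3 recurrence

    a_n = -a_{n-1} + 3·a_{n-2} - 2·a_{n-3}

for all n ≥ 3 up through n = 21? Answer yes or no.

no

Terms a_0..a_21: -4, 1, -5, -13, -49, -173, -617, -2197, -7825, -27869, -99257, -353509, -1259041, -4484141, -15970505, -56879797, -202580401, -721500797, -2569663193, -9151991173, -32595299905, -116089882061
n=3: candidate gives 16, actual a_3 = -13 ✗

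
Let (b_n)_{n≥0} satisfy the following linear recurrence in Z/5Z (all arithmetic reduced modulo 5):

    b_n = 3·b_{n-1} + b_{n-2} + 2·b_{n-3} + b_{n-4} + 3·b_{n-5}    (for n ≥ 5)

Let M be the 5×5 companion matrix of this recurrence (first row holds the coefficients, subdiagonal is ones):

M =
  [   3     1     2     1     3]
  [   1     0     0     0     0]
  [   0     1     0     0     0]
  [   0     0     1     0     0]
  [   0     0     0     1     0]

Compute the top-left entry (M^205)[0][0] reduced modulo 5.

2

(M^205)[0][0] is the top entry after applying M 205 times to the unit state (1, 0, 0, 0, 0). Equivalently it is h_{209} for the auxiliary sequence (h_n) obeying the same recurrence with h_4 = 1 and h_i = 0 for 0 ≤ i < 4:
h_5 = 3·1 + 1·0 + 2·0 + 1·0 + 3·0 = 3
h_6 = 3·3 + 1·1 + 2·0 + 1·0 + 3·0 = 0
h_7 = 3·0 + 1·3 + 2·1 + 1·0 + 3·0 = 0
h_8 = 3·0 + 1·0 + 2·3 + 1·1 + 3·0 = 2
h_9 = 3·2 + 1·0 + 2·0 + 1·3 + 3·1 = 2
h_10 = 3·2 + 1·2 + 2·0 + 1·0 + 3·3 = 2
Continuing the recurrence:
  h_11 = 2;  h_12 = 4;  h_13 = 1;  h_14 = 4;  h_15 = 4;  h_16 = 3
  h_17 = 4;  h_18 = 0;  h_19 = 1;  h_20 = 1;  h_21 = 2;  h_22 = 1
  h_23 = 3;  h_24 = 3;  h_25 = 4;  h_26 = 3;  h_27 = 0;  h_28 = 3
  h_29 = 3;  h_30 = 2;  h_31 = 4;  h_32 = 3;  h_33 = 4;  h_34 = 4
  h_35 = 2;  h_36 = 3;  h_37 = 2;  h_38 = 4;  h_39 = 4;  h_40 = 4
  h_41 = 0;  h_42 = 2;  h_43 = 0;  h_44 = 3;  h_45 = 0;  h_46 = 0
  h_47 = 2;  h_48 = 4;  h_49 = 3;  h_50 = 2;  h_51 = 4;  h_52 = 0
  h_53 = 3;  h_54 = 3;  h_55 = 2;  h_56 = 2;  h_57 = 2;  h_58 = 4
  h_59 = 4;  h_60 = 3;  h_61 = 4;  h_62 = 3;  h_63 = 0;  h_64 = 1
  h_65 = 2;  h_66 = 2;  h_67 = 4;  h_68 = 4;  h_69 = 0;  h_70 = 0
  h_71 = 3;  h_72 = 0;  h_73 = 0;  h_74 = 1;  h_75 = 1;  h_76 = 3
  h_77 = 2;  h_78 = 2;  h_79 = 3;  h_80 = 1;  h_81 = 1;  h_82 = 3
  h_83 = 1;  h_84 = 3;  h_85 = 0;  h_86 = 1;  h_87 = 4;  h_88 = 4
  h_89 = 2;  h_90 = 4;  h_91 = 4;  h_92 = 1;  h_93 = 4;  h_94 = 1
  h_95 = 0;  h_96 = 2;  h_97 = 0;  h_98 = 0;  h_99 = 2;  h_100 = 3
  h_101 = 2;  h_102 = 3;  h_103 = 4;  h_104 = 3;  h_105 = 0;  h_106 = 0
  h_107 = 4;  h_108 = 2;  h_109 = 4;  h_110 = 2;  h_111 = 3;  h_112 = 3
  h_113 = 1;  h_114 = 1;  h_115 = 4;  h_116 = 2;  h_117 = 2;  h_118 = 0
  h_119 = 3;  h_120 = 2;  h_121 = 2;  h_122 = 0;  h_123 = 4;  h_124 = 2
  h_125 = 3;  h_126 = 0;  h_127 = 1;  h_128 = 3;  h_129 = 4;  h_130 = 1
  h_131 = 4;  h_132 = 2;  h_133 = 0;  h_134 = 3;  h_135 = 0;  h_136 = 2
  h_137 = 3;  h_138 = 4;  h_139 = 3;  h_140 = 1;  h_141 = 3;  h_142 = 4
  h_143 = 2;  h_144 = 1;  h_145 = 4;  h_146 = 0;  h_147 = 0;  h_148 = 0
  h_149 = 2;  h_150 = 3;  h_151 = 1;  h_152 = 0;  h_153 = 4;  h_154 = 3
  h_155 = 3;  h_156 = 3;  h_157 = 2;  h_158 = 0;  h_159 = 0;  h_160 = 1
  h_161 = 4;  h_162 = 4;  h_163 = 3;  h_164 = 2;  h_165 = 4;  h_166 = 1
  h_167 = 1;  h_168 = 3;  h_169 = 2;  h_170 = 4;  h_171 = 4;  h_172 = 1
  h_173 = 1;  h_174 = 2;  h_175 = 0;  h_176 = 2;  h_177 = 4;  h_178 = 4
  h_179 = 1;  h_180 = 2;  h_181 = 0;  h_182 = 0;  h_183 = 2;  h_184 = 1
  h_185 = 1;  h_186 = 3;  h_187 = 4;  h_188 = 4;  h_189 = 1;  h_190 = 1
  h_191 = 0;  h_192 = 4;  h_193 = 2;  h_194 = 4;  h_195 = 0;  h_196 = 2
  h_197 = 3;  h_198 = 1;  h_199 = 2;  h_200 = 0;  h_201 = 3;  h_202 = 3
  h_203 = 2;  h_204 = 1;  h_205 = 4;  h_206 = 4;  h_207 = 4
h_208 = 3·4 + 1·4 + 2·4 + 1·1 + 3·2 = 1
h_209 = 3·1 + 1·4 + 2·4 + 1·4 + 3·1 = 2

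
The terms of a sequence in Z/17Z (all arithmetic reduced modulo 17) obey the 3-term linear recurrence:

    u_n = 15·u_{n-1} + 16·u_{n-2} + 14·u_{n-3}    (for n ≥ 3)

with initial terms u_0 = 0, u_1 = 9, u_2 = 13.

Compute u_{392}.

0

u_3 = 15·13 + 16·9 + 14·0 = 16
u_4 = 15·16 + 16·13 + 14·9 = 13
u_5 = 15·13 + 16·16 + 14·13 = 4
u_6 = 15·4 + 16·13 + 14·16 = 16
u_7 = 15·16 + 16·4 + 14·13 = 10
u_8 = 15·10 + 16·16 + 14·4 = 3
Continuing the recurrence:
  u_9 = 4;  u_10 = 10;  u_11 = 1;  u_12 = 10;  u_13 = 0;  u_14 = 4
  u_15 = 13;  u_16 = 4;  u_17 = 1;  u_18 = 6;  u_19 = 9;  u_20 = 7
  u_21 = 10;  u_22 = 14;  u_23 = 9;  u_24 = 6;  u_25 = 5;  u_26 = 8
  u_27 = 12;  u_28 = 4;  u_29 = 7;  u_30 = 14;  u_31 = 4;  u_32 = 8
  u_33 = 6;  u_34 = 2;  u_35 = 0;  u_36 = 14;  u_37 = 0;  u_38 = 3
  u_39 = 3;  u_40 = 8;  u_41 = 6;  u_42 = 5;  u_43 = 11;  u_44 = 6
  u_45 = 13;  u_46 = 3;  u_47 = 14;  u_48 = 15;  u_49 = 15;  u_50 = 15
  u_51 = 12;  u_52 = 1;  u_53 = 9;  u_54 = 13;  u_55 = 13;  u_56 = 2
  u_57 = 12;  u_58 = 3;  u_59 = 10;  u_60 = 9;  u_61 = 14;  u_62 = 1
  u_63 = 8;  u_64 = 9;  u_65 = 5;  u_66 = 8;  u_67 = 3;  u_68 = 5
  u_69 = 14;  u_70 = 9;  u_71 = 4;  u_72 = 9;  u_73 = 2;  u_74 = 9
  u_75 = 4;  u_76 = 11;  u_77 = 15;  u_78 = 15;  u_79 = 7;  u_80 = 11
  u_81 = 11;  u_82 = 14;  u_83 = 13;  u_84 = 12;  u_85 = 6;  u_86 = 5
  u_87 = 16;  u_88 = 13;  u_89 = 11;  u_90 = 2;  u_91 = 14;  u_92 = 5
  u_93 = 4;  u_94 = 13;  u_95 = 6;  u_96 = 14;  u_97 = 12;  u_98 = 12
  u_99 = 7;  u_100 = 6;  u_101 = 13;  u_102 = 15;  u_103 = 7;  u_104 = 0
  u_105 = 16;  u_106 = 15;  u_107 = 5;  u_108 = 12;  u_109 = 11;  u_110 = 2
  u_111 = 0;  u_112 = 16;  u_113 = 13;  u_114 = 9;  u_115 = 6;  u_116 = 8
  u_117 = 2;  u_118 = 4;  u_119 = 0;  u_120 = 7;  u_121 = 8;  u_122 = 11
  u_123 = 0;  u_124 = 16;  u_125 = 3;  u_126 = 12;  u_127 = 10;  u_128 = 10
  u_129 = 2;  u_130 = 7;  u_131 = 5;  u_132 = 11;  u_133 = 3;  u_134 = 2
  u_135 = 11;  u_136 = 1;  u_137 = 15;  u_138 = 4;  u_139 = 8;  u_140 = 3
  u_141 = 8;  u_142 = 8;  u_143 = 1;  u_144 = 0;  u_145 = 9;  u_146 = 13
  u_147 = 16;  u_148 = 13;  u_149 = 4;  u_150 = 16;  u_151 = 10;  u_152 = 3
  u_153 = 4;  u_154 = 10;  u_155 = 1;  u_156 = 10;  u_157 = 0;  u_158 = 4
  u_159 = 13;  u_160 = 4;  u_161 = 1;  u_162 = 6;  u_163 = 9;  u_164 = 7
  u_165 = 10;  u_166 = 14;  u_167 = 9;  u_168 = 6;  u_169 = 5;  u_170 = 8
  u_171 = 12;  u_172 = 4;  u_173 = 7;  u_174 = 14;  u_175 = 4;  u_176 = 8
  u_177 = 6;  u_178 = 2;  u_179 = 0;  u_180 = 14;  u_181 = 0;  u_182 = 3
  u_183 = 3;  u_184 = 8;  u_185 = 6;  u_186 = 5;  u_187 = 11;  u_188 = 6
  u_189 = 13;  u_190 = 3;  u_191 = 14;  u_192 = 15;  u_193 = 15;  u_194 = 15
  u_195 = 12;  u_196 = 1;  u_197 = 9;  u_198 = 13;  u_199 = 13;  u_200 = 2
  u_201 = 12;  u_202 = 3;  u_203 = 10;  u_204 = 9;  u_205 = 14;  u_206 = 1
  u_207 = 8;  u_208 = 9;  u_209 = 5;  u_210 = 8;  u_211 = 3;  u_212 = 5
  u_213 = 14;  u_214 = 9;  u_215 = 4;  u_216 = 9;  u_217 = 2;  u_218 = 9
  u_219 = 4;  u_220 = 11;  u_221 = 15;  u_222 = 15;  u_223 = 7;  u_224 = 11
  u_225 = 11;  u_226 = 14;  u_227 = 13;  u_228 = 12;  u_229 = 6;  u_230 = 5
  u_231 = 16;  u_232 = 13;  u_233 = 11;  u_234 = 2;  u_235 = 14;  u_236 = 5
  u_237 = 4;  u_238 = 13;  u_239 = 6;  u_240 = 14;  u_241 = 12;  u_242 = 12
  u_243 = 7;  u_244 = 6;  u_245 = 13;  u_246 = 15;  u_247 = 7;  u_248 = 0
  u_249 = 16;  u_250 = 15;  u_251 = 5;  u_252 = 12;  u_253 = 11;  u_254 = 2
  u_255 = 0;  u_256 = 16;  u_257 = 13;  u_258 = 9;  u_259 = 6;  u_260 = 8
  u_261 = 2;  u_262 = 4;  u_263 = 0;  u_264 = 7;  u_265 = 8;  u_266 = 11
  u_267 = 0;  u_268 = 16;  u_269 = 3;  u_270 = 12;  u_271 = 10;  u_272 = 10
  u_273 = 2;  u_274 = 7;  u_275 = 5;  u_276 = 11;  u_277 = 3;  u_278 = 2
  u_279 = 11;  u_280 = 1;  u_281 = 15;  u_282 = 4;  u_283 = 8;  u_284 = 3
  u_285 = 8;  u_286 = 8;  u_287 = 1;  u_288 = 0;  u_289 = 9;  u_290 = 13
  u_291 = 16;  u_292 = 13;  u_293 = 4;  u_294 = 16;  u_295 = 10;  u_296 = 3
  u_297 = 4;  u_298 = 10;  u_299 = 1;  u_300 = 10;  u_301 = 0;  u_302 = 4
  u_303 = 13;  u_304 = 4;  u_305 = 1;  u_306 = 6;  u_307 = 9;  u_308 = 7
  u_309 = 10;  u_310 = 14;  u_311 = 9;  u_312 = 6;  u_313 = 5;  u_314 = 8
  u_315 = 12;  u_316 = 4;  u_317 = 7;  u_318 = 14;  u_319 = 4;  u_320 = 8
  u_321 = 6;  u_322 = 2;  u_323 = 0;  u_324 = 14;  u_325 = 0;  u_326 = 3
  u_327 = 3;  u_328 = 8;  u_329 = 6;  u_330 = 5;  u_331 = 11;  u_332 = 6
  u_333 = 13;  u_334 = 3;  u_335 = 14;  u_336 = 15;  u_337 = 15;  u_338 = 15
  u_339 = 12;  u_340 = 1;  u_341 = 9;  u_342 = 13;  u_343 = 13;  u_344 = 2
  u_345 = 12;  u_346 = 3;  u_347 = 10;  u_348 = 9;  u_349 = 14;  u_350 = 1
  u_351 = 8;  u_352 = 9;  u_353 = 5;  u_354 = 8;  u_355 = 3;  u_356 = 5
  u_357 = 14;  u_358 = 9;  u_359 = 4;  u_360 = 9;  u_361 = 2;  u_362 = 9
  u_363 = 4;  u_364 = 11;  u_365 = 15;  u_366 = 15;  u_367 = 7;  u_368 = 11
  u_369 = 11;  u_370 = 14;  u_371 = 13;  u_372 = 12;  u_373 = 6;  u_374 = 5
  u_375 = 16;  u_376 = 13;  u_377 = 11;  u_378 = 2;  u_379 = 14;  u_380 = 5
  u_381 = 4;  u_382 = 13;  u_383 = 6;  u_384 = 14;  u_385 = 12;  u_386 = 12
  u_387 = 7;  u_388 = 6;  u_389 = 13;  u_390 = 15
u_391 = 15·15 + 16·13 + 14·6 = 7
u_392 = 15·7 + 16·15 + 14·13 = 0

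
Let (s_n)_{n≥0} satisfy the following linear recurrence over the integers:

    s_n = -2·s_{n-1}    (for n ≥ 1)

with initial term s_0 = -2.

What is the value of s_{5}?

s_1 = -2·-2 = 4
s_2 = -2·4 = -8
s_3 = -2·-8 = 16
s_4 = -2·16 = -32
s_5 = -2·-32 = 64

64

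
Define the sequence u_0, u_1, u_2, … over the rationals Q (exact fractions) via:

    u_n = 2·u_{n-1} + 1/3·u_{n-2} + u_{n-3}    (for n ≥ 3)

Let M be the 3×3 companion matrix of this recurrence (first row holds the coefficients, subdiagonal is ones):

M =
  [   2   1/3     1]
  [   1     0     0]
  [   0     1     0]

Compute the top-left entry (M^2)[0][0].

13/3

(M^2)[0][0] is the top entry after applying M 2 times to the unit state (1, 0, 0). Equivalently it is h_{4} for the auxiliary sequence (h_n) obeying the same recurrence with h_2 = 1 and h_i = 0 for 0 ≤ i < 2:
h_3 = 2·1 + 1/3·0 + 1·0 = 2
h_4 = 2·2 + 1/3·1 + 1·0 = 13/3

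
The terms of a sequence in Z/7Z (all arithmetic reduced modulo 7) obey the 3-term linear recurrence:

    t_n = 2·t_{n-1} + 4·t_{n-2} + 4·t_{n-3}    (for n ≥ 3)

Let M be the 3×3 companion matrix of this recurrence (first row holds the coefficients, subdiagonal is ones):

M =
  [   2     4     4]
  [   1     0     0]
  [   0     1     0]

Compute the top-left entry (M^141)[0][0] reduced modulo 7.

2

(M^141)[0][0] is the top entry after applying M 141 times to the unit state (1, 0, 0). Equivalently it is h_{143} for the auxiliary sequence (h_n) obeying the same recurrence with h_2 = 1 and h_i = 0 for 0 ≤ i < 2:
h_3 = 2·1 + 4·0 + 4·0 = 2
h_4 = 2·2 + 4·1 + 4·0 = 1
h_5 = 2·1 + 4·2 + 4·1 = 0
h_6 = 2·0 + 4·1 + 4·2 = 5
h_7 = 2·5 + 4·0 + 4·1 = 0
h_8 = 2·0 + 4·5 + 4·0 = 6
h_9 = 2·6 + 4·0 + 4·5 = 4
h_10 = 2·4 + 4·6 + 4·0 = 4
h_11 = 2·4 + 4·4 + 4·6 = 6
h_12 = 2·6 + 4·4 + 4·4 = 2
h_13 = 2·2 + 4·6 + 4·4 = 2
h_14 = 2·2 + 4·2 + 4·6 = 1
h_15 = 2·1 + 4·2 + 4·2 = 4
h_16 = 2·4 + 4·1 + 4·2 = 6
h_17 = 2·6 + 4·4 + 4·1 = 4
h_18 = 2·4 + 4·6 + 4·4 = 6
h_19 = 2·6 + 4·4 + 4·6 = 3
h_20 = 2·3 + 4·6 + 4·4 = 4
h_21 = 2·4 + 4·3 + 4·6 = 2
h_22 = 2·2 + 4·4 + 4·3 = 4
h_23 = 2·4 + 4·2 + 4·4 = 4
h_24 = 2·4 + 4·4 + 4·2 = 4
h_25 = 2·4 + 4·4 + 4·4 = 5
h_26 = 2·5 + 4·4 + 4·4 = 0
h_27 = 2·0 + 4·5 + 4·4 = 1
h_28 = 2·1 + 4·0 + 4·5 = 1
h_29 = 2·1 + 4·1 + 4·0 = 6
h_30 = 2·6 + 4·1 + 4·1 = 6
h_31 = 2·6 + 4·6 + 4·1 = 5
h_32 = 2·5 + 4·6 + 4·6 = 2
h_33 = 2·2 + 4·5 + 4·6 = 6
h_34 = 2·6 + 4·2 + 4·5 = 5
h_35 = 2·5 + 4·6 + 4·2 = 0
h_36 = 2·0 + 4·5 + 4·6 = 2
h_37 = 2·2 + 4·0 + 4·5 = 3
h_38 = 2·3 + 4·2 + 4·0 = 0
h_39 = 2·0 + 4·3 + 4·2 = 6
h_40 = 2·6 + 4·0 + 4·3 = 3
h_41 = 2·3 + 4·6 + 4·0 = 2
h_42 = 2·2 + 4·3 + 4·6 = 5
h_43 = 2·5 + 4·2 + 4·3 = 2
h_44 = 2·2 + 4·5 + 4·2 = 4
h_45 = 2·4 + 4·2 + 4·5 = 1
h_46 = 2·1 + 4·4 + 4·2 = 5
h_47 = 2·5 + 4·1 + 4·4 = 2
h_48 = 2·2 + 4·5 + 4·1 = 0
h_49 = 2·0 + 4·2 + 4·5 = 0
h_50 = 2·0 + 4·0 + 4·2 = 1
(h_48, h_49, h_50) = (0, 0, 1) = (h_0, h_1, h_2), so the sequence has period 48.
143 ≡ 47 (mod 48), hence h_143 = h_47 = 2.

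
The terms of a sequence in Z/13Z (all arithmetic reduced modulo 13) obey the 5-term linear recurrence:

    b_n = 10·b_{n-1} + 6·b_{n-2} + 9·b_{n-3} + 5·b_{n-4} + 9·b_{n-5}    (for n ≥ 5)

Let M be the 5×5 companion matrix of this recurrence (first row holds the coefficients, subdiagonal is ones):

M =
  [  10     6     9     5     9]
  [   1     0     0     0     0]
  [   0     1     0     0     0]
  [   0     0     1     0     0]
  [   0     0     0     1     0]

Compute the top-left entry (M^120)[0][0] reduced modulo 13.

4

(M^120)[0][0] is the top entry after applying M 120 times to the unit state (1, 0, 0, 0, 0). Equivalently it is h_{124} for the auxiliary sequence (h_n) obeying the same recurrence with h_4 = 1 and h_i = 0 for 0 ≤ i < 4:
h_5 = 10·1 + 6·0 + 9·0 + 5·0 + 9·0 = 10
h_6 = 10·10 + 6·1 + 9·0 + 5·0 + 9·0 = 2
h_7 = 10·2 + 6·10 + 9·1 + 5·0 + 9·0 = 11
h_8 = 10·11 + 6·2 + 9·10 + 5·1 + 9·0 = 9
h_9 = 10·9 + 6·11 + 9·2 + 5·10 + 9·1 = 12
h_10 = 10·12 + 6·9 + 9·11 + 5·2 + 9·10 = 9
Continuing the recurrence:
  h_11 = 4;  h_12 = 8;  h_13 = 1;  h_14 = 0;  h_15 = 10;  h_16 = 3
  h_17 = 11;  h_18 = 6;  h_19 = 8;  h_20 = 8;  h_21 = 4;  h_22 = 3
  h_23 = 12;  h_24 = 0;  h_25 = 9;  h_26 = 2;  h_27 = 5;  h_28 = 4
  h_29 = 3;  h_30 = 8;  h_31 = 8;  h_32 = 12;  h_33 = 5;  h_34 = 1
  h_35 = 0;  h_36 = 1;  h_37 = 9;  h_38 = 3;  h_39 = 11;  h_40 = 6
  h_41 = 12;  h_42 = 0;  h_43 = 0;  h_44 = 3;  h_45 = 1;  h_46 = 6
  h_47 = 2;  h_48 = 2;  h_49 = 1;  h_50 = 1;  h_51 = 7;  h_52 = 9
  h_53 = 8;  h_54 = 3;  h_55 = 8;  h_56 = 5;  h_57 = 12;  h_58 = 10
  h_59 = 11;  h_60 = 11;  h_61 = 7;  h_62 = 3;  h_63 = 4;  h_64 = 2
  h_65 = 10;  h_66 = 5;  h_67 = 6;  h_68 = 5;  h_69 = 4;  h_70 = 5
  h_71 = 12;  h_72 = 5;  h_73 = 11;  h_74 = 10;  h_75 = 4;  h_76 = 7
  h_77 = 11;  h_78 = 12;  h_79 = 8;  h_80 = 10;  h_81 = 10;  h_82 = 1
  h_83 = 9;  h_84 = 9;  h_85 = 7;  h_86 = 1;  h_87 = 5;  h_88 = 11
  h_89 = 5;  h_90 = 8;  h_91 = 9;  h_92 = 10;  h_93 = 12;  h_94 = 8
  h_95 = 8;  h_96 = 3;  h_97 = 1;  h_98 = 1;  h_99 = 12;  h_100 = 1
  h_101 = 6;  h_102 = 6;  h_103 = 5;  h_104 = 6;  h_105 = 1;  h_106 = 6
  h_107 = 4;  h_108 = 4;  h_109 = 8;  h_110 = 10;  h_111 = 11;  h_112 = 12
  h_113 = 1;  h_114 = 4;  h_115 = 0;  h_116 = 10;  h_117 = 2;  h_118 = 5
  h_119 = 6;  h_120 = 2;  h_121 = 6;  h_122 = 0
h_123 = 10·0 + 6·6 + 9·2 + 5·6 + 9·5 = 12
h_124 = 10·12 + 6·0 + 9·6 + 5·2 + 9·6 = 4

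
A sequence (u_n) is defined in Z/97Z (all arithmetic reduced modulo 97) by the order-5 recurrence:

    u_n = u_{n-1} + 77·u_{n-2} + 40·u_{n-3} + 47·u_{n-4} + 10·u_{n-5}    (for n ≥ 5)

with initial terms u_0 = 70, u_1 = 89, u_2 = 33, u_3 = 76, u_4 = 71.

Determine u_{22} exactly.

76

u_5 = 1·71 + 77·76 + 40·33 + 47·89 + 10·70 = 1
u_6 = 1·1 + 77·71 + 40·76 + 47·33 + 10·89 = 85
u_7 = 1·85 + 77·1 + 40·71 + 47·76 + 10·33 = 17
u_8 = 1·17 + 77·85 + 40·1 + 47·71 + 10·76 = 29
u_9 = 1·29 + 77·17 + 40·85 + 47·1 + 10·71 = 63
u_10 = 1·63 + 77·29 + 40·17 + 47·85 + 10·1 = 94
u_11 = 1·94 + 77·63 + 40·29 + 47·17 + 10·85 = 91
u_12 = 1·91 + 77·94 + 40·63 + 47·29 + 10·17 = 33
u_13 = 1·33 + 77·91 + 40·94 + 47·63 + 10·29 = 83
u_14 = 1·83 + 77·33 + 40·91 + 47·94 + 10·63 = 60
u_15 = 1·60 + 77·83 + 40·33 + 47·91 + 10·94 = 87
u_16 = 1·87 + 77·60 + 40·83 + 47·33 + 10·91 = 12
u_17 = 1·12 + 77·87 + 40·60 + 47·83 + 10·33 = 53
u_18 = 1·53 + 77·12 + 40·87 + 47·60 + 10·83 = 56
u_19 = 1·56 + 77·53 + 40·12 + 47·87 + 10·60 = 91
u_20 = 1·91 + 77·56 + 40·53 + 47·12 + 10·87 = 3
u_21 = 1·3 + 77·91 + 40·56 + 47·53 + 10·12 = 27
u_22 = 1·27 + 77·3 + 40·91 + 47·56 + 10·53 = 76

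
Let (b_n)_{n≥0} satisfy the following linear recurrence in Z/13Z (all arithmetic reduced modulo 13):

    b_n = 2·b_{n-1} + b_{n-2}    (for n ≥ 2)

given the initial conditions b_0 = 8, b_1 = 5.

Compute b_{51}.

1

b_2 = 2·5 + 1·8 = 5
b_3 = 2·5 + 1·5 = 2
b_4 = 2·2 + 1·5 = 9
b_5 = 2·9 + 1·2 = 7
b_6 = 2·7 + 1·9 = 10
b_7 = 2·10 + 1·7 = 1
b_8 = 2·1 + 1·10 = 12
b_9 = 2·12 + 1·1 = 12
b_10 = 2·12 + 1·12 = 10
b_11 = 2·10 + 1·12 = 6
b_12 = 2·6 + 1·10 = 9
b_13 = 2·9 + 1·6 = 11
b_14 = 2·11 + 1·9 = 5
b_15 = 2·5 + 1·11 = 8
b_16 = 2·8 + 1·5 = 8
b_17 = 2·8 + 1·8 = 11
b_18 = 2·11 + 1·8 = 4
b_19 = 2·4 + 1·11 = 6
b_20 = 2·6 + 1·4 = 3
b_21 = 2·3 + 1·6 = 12
b_22 = 2·12 + 1·3 = 1
b_23 = 2·1 + 1·12 = 1
b_24 = 2·1 + 1·1 = 3
b_25 = 2·3 + 1·1 = 7
b_26 = 2·7 + 1·3 = 4
b_27 = 2·4 + 1·7 = 2
b_28 = 2·2 + 1·4 = 8
b_29 = 2·8 + 1·2 = 5
b_30 = 2·5 + 1·8 = 5
b_31 = 2·5 + 1·5 = 2
b_32 = 2·2 + 1·5 = 9
b_33 = 2·9 + 1·2 = 7
b_34 = 2·7 + 1·9 = 10
b_35 = 2·10 + 1·7 = 1
b_36 = 2·1 + 1·10 = 12
b_37 = 2·12 + 1·1 = 12
b_38 = 2·12 + 1·12 = 10
b_39 = 2·10 + 1·12 = 6
b_40 = 2·6 + 1·10 = 9
b_41 = 2·9 + 1·6 = 11
b_42 = 2·11 + 1·9 = 5
b_43 = 2·5 + 1·11 = 8
b_44 = 2·8 + 1·5 = 8
b_45 = 2·8 + 1·8 = 11
b_46 = 2·11 + 1·8 = 4
b_47 = 2·4 + 1·11 = 6
b_48 = 2·6 + 1·4 = 3
b_49 = 2·3 + 1·6 = 12
b_50 = 2·12 + 1·3 = 1
b_51 = 2·1 + 1·12 = 1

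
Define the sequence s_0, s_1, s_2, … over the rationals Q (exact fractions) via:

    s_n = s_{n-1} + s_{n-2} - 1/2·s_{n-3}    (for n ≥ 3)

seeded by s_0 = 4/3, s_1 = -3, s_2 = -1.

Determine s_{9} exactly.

s_3 = 1·-1 + 1·-3 + -1/2·4/3 = -14/3
s_4 = 1·-14/3 + 1·-1 + -1/2·-3 = -25/6
s_5 = 1·-25/6 + 1·-14/3 + -1/2·-1 = -25/3
s_6 = 1·-25/3 + 1·-25/6 + -1/2·-14/3 = -61/6
s_7 = 1·-61/6 + 1·-25/3 + -1/2·-25/6 = -197/12
s_8 = 1·-197/12 + 1·-61/6 + -1/2·-25/3 = -269/12
s_9 = 1·-269/12 + 1·-197/12 + -1/2·-61/6 = -135/4

-135/4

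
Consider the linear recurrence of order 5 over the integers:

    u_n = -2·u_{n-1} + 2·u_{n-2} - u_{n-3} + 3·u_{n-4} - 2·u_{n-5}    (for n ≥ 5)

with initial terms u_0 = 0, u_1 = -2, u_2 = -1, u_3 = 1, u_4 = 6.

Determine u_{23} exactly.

-3681836383

u_5 = -2·6 + 2·1 + -1·-1 + 3·-2 + -2·0 = -15
u_6 = -2·-15 + 2·6 + -1·1 + 3·-1 + -2·-2 = 42
u_7 = -2·42 + 2·-15 + -1·6 + 3·1 + -2·-1 = -115
u_8 = -2·-115 + 2·42 + -1·-15 + 3·6 + -2·1 = 345
u_9 = -2·345 + 2·-115 + -1·42 + 3·-15 + -2·6 = -1019
u_10 = -2·-1019 + 2·345 + -1·-115 + 3·42 + -2·-15 = 2999
u_11 = -2·2999 + 2·-1019 + -1·345 + 3·-115 + -2·42 = -8810
u_12 = -2·-8810 + 2·2999 + -1·-1019 + 3·345 + -2·-115 = 25902
u_13 = -2·25902 + 2·-8810 + -1·2999 + 3·-1019 + -2·345 = -76170
u_14 = -2·-76170 + 2·25902 + -1·-8810 + 3·2999 + -2·-1019 = 223989
u_15 = -2·223989 + 2·-76170 + -1·25902 + 3·-8810 + -2·2999 = -658648
u_16 = -2·-658648 + 2·223989 + -1·-76170 + 3·25902 + -2·-8810 = 1936770
u_17 = -2·1936770 + 2·-658648 + -1·223989 + 3·-76170 + -2·25902 = -5695139
u_18 = -2·-5695139 + 2·1936770 + -1·-658648 + 3·223989 + -2·-76170 = 16746773
u_19 = -2·16746773 + 2·-5695139 + -1·1936770 + 3·-658648 + -2·223989 = -49244516
u_20 = -2·-49244516 + 2·16746773 + -1·-5695139 + 3·1936770 + -2·-658648 = 144805323
u_21 = -2·144805323 + 2·-49244516 + -1·16746773 + 3·-5695139 + -2·1936770 = -425805408
u_22 = -2·-425805408 + 2·144805323 + -1·-49244516 + 3·16746773 + -2·-5695139 = 1252096575
u_23 = -2·1252096575 + 2·-425805408 + -1·144805323 + 3·-49244516 + -2·16746773 = -3681836383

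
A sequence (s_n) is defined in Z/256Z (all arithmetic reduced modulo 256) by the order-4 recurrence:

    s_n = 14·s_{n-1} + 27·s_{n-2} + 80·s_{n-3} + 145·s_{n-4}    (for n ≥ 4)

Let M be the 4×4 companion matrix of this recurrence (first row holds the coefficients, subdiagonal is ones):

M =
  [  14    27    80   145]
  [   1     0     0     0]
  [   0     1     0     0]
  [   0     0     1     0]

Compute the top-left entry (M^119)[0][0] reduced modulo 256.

104

(M^119)[0][0] is the top entry after applying M 119 times to the unit state (1, 0, 0, 0). Equivalently it is h_{122} for the auxiliary sequence (h_n) obeying the same recurrence with h_3 = 1 and h_i = 0 for 0 ≤ i < 3:
h_4 = 14·1 + 27·0 + 80·0 + 145·0 = 14
h_5 = 14·14 + 27·1 + 80·0 + 145·0 = 223
h_6 = 14·223 + 27·14 + 80·1 + 145·0 = 252
h_7 = 14·252 + 27·223 + 80·14 + 145·1 = 62
h_8 = 14·62 + 27·252 + 80·223 + 145·14 = 150
h_9 = 14·150 + 27·62 + 80·252 + 145·223 = 205
Continuing the recurrence:
  h_10 = 36;  h_11 = 149;  h_12 = 248;  h_13 = 164;  h_14 = 20;  h_15 = 73
  h_16 = 210;  h_17 = 83;  h_18 = 212;  h_19 = 82;  h_20 = 186;  h_21 = 21
  h_22 = 120;  h_23 = 89;  h_24 = 112;  h_25 = 232;  h_26 = 72;  h_27 = 209
  h_28 = 246;  h_29 = 103;  h_30 = 172;  h_31 = 134;  h_32 = 254;  h_33 = 29
  h_34 = 172;  h_35 = 189;  h_36 = 104;  h_37 = 204;  h_38 = 156;  h_39 = 153
  h_40 = 122;  h_41 = 27;  h_42 = 132;  h_43 = 218;  h_44 = 98;  h_45 = 229
  h_46 = 192;  h_47 = 193;  h_48 = 224;  h_49 = 80;  h_50 = 16;  h_51 = 161
  h_52 = 94;  h_53 = 111;  h_54 = 92;  h_55 = 78;  h_56 = 230;  h_57 = 109
  h_58 = 180;  h_59 = 101;  h_60 = 216;  h_61 = 116;  h_62 = 164;  h_63 = 233
  h_64 = 162;  h_65 = 99;  h_66 = 52;  h_67 = 226;  h_68 = 138;  h_69 = 181
  h_70 = 136;  h_71 = 169;  h_72 = 80;  h_73 = 56;  h_74 = 88;  h_75 = 113
  h_76 = 70;  h_77 = 247;  h_78 = 12;  h_79 = 150;  h_80 = 78;  h_81 = 189
  h_82 = 60;  h_83 = 141;  h_84 = 72;  h_85 = 156;  h_86 = 44;  h_87 = 57
  h_88 = 74;  h_89 = 43;  h_90 = 228;  h_91 = 106;  h_92 = 50;  h_93 = 133
  h_94 = 208;  h_95 = 17;  h_96 = 192;  h_97 = 160;  h_98 = 32;  h_99 = 65
  h_100 = 174;  h_101 = 255;  h_102 = 188;  h_103 = 94;  h_104 = 54;  h_105 = 13
  h_106 = 68;  h_107 = 53;  h_108 = 184;  h_109 = 68;  h_110 = 52;  h_111 = 137
  h_112 = 114;  h_113 = 115;  h_114 = 148;  h_115 = 114;  h_116 = 90;  h_117 = 85
  h_118 = 152;  h_119 = 249;  h_120 = 48
h_121 = 14·48 + 27·249 + 80·152 + 145·85 = 136
h_122 = 14·136 + 27·48 + 80·249 + 145·152 = 104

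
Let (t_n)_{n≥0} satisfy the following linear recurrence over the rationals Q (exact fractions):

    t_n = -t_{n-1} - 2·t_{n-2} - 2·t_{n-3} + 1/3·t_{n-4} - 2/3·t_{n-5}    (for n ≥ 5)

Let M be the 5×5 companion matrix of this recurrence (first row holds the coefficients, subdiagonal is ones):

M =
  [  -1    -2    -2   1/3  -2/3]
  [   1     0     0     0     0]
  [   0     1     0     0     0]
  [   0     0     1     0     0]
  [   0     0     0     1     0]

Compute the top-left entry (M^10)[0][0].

(M^10)[0][0] is the top entry after applying M 10 times to the unit state (1, 0, 0, 0, 0). Equivalently it is h_{14} for the auxiliary sequence (h_n) obeying the same recurrence with h_4 = 1 and h_i = 0 for 0 ≤ i < 4:
h_5 = -1·1 + -2·0 + -2·0 + 1/3·0 + -2/3·0 = -1
h_6 = -1·-1 + -2·1 + -2·0 + 1/3·0 + -2/3·0 = -1
h_7 = -1·-1 + -2·-1 + -2·1 + 1/3·0 + -2/3·0 = 1
h_8 = -1·1 + -2·-1 + -2·-1 + 1/3·1 + -2/3·0 = 10/3
h_9 = -1·10/3 + -2·1 + -2·-1 + 1/3·-1 + -2/3·1 = -13/3
h_10 = -1·-13/3 + -2·10/3 + -2·1 + 1/3·-1 + -2/3·-1 = -4
h_11 = -1·-4 + -2·-13/3 + -2·10/3 + 1/3·1 + -2/3·-1 = 7
h_12 = -1·7 + -2·-4 + -2·-13/3 + 1/3·10/3 + -2/3·1 = 91/9
h_13 = -1·91/9 + -2·7 + -2·-4 + 1/3·-13/3 + -2/3·10/3 = -178/9
h_14 = -1·-178/9 + -2·91/9 + -2·7 + 1/3·-4 + -2/3·-13/3 = -116/9

-116/9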